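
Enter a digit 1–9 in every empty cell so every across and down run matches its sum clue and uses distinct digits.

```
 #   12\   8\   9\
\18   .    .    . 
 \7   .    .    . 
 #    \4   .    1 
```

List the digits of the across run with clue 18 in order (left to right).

7 in 3 cells must be {1,2,4}; 4 in 2 cells must be {1,3}.
Only 4 fits R2C1 under both its across sum 7 and down sum 12.
Given what's placed, R2C3 must be 2 to fit the 7 across and 9 down.
R3C2 = 4 − 1 = 3 completes the 4 across.
R1C1 = 12 − 4 = 8 completes the 12 down.
R1C3 = 9 − 3 = 6 completes the 9 down.
R2C2 = 7 − 6 = 1 completes the 7 across.
R1C2 = 18 − 14 = 4 completes the 18 across.

8 4 6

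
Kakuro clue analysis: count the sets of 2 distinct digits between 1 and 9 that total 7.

3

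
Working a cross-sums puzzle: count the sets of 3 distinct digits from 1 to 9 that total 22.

2

3 distinct digits from 1–9 sum between 6 and 24.
Enumerating: {5,8,9}, {6,7,9}.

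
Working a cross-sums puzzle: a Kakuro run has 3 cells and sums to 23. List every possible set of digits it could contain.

{6,8,9}

3 distinct digits from 1–9 sum between 6 and 24.
Only one set works: {6,8,9}.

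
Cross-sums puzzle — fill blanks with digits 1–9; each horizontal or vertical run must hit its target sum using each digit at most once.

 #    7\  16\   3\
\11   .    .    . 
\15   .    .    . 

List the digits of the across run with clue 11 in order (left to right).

16 in 2 cells must be {7,9}; 3 in 2 cells must be {1,2}.
The 11 across and the 16 down share only 7, so R1C2 = 7.
Given what's placed, R1C3 must be 1 to fit the 11 across and 3 down.
R2C2 = 16 − 7 = 9 completes the 16 down.
R2C3 = 3 − 1 = 2 completes the 3 down.
R1C1 = 11 − 8 = 3 completes the 11 across.
R2C1 = 15 − 11 = 4 completes the 15 across.

3 7 1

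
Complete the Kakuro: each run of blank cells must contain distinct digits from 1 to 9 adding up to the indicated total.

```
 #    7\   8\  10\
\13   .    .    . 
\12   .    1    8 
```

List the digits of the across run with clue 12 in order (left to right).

3, 1, 8

R1C2 = 8 − 1 = 7 completes the 8 down.
R1C3 = 10 − 8 = 2 completes the 10 down.
R2C1 = 12 − 9 = 3 completes the 12 across.
R1C1 = 13 − 9 = 4 completes the 13 across.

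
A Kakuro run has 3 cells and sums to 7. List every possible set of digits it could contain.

3 distinct digits from 1–9 sum between 6 and 24.
Only one set works: {1,2,4}.

{1,2,4}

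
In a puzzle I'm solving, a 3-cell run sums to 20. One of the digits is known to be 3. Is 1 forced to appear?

No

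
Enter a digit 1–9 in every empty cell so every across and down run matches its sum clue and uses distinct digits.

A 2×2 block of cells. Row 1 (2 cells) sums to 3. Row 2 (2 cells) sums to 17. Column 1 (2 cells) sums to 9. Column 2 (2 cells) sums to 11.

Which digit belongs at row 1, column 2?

3 in 2 cells must be {1,2}; 17 in 2 cells must be {8,9}.
The 3 across and the 11 down share only 2, so (1,2) = 2.
The 17 across and the 9 down share only 8, so (2,1) = 8.
(2,2) = 17 − 8 = 9 completes the 17 across.
(1,1) = 3 − 2 = 1 completes the 3 across.

2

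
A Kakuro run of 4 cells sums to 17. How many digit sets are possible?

9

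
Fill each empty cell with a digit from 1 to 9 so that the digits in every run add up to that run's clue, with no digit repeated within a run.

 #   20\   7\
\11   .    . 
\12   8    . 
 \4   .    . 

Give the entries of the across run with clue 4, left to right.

3 1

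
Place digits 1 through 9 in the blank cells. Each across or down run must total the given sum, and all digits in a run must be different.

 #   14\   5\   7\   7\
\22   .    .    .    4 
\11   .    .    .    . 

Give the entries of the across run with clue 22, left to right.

9 3 6 4

11 in 4 cells must be {1,2,3,5}.
The 11 across and the 14 down share only 5, so R2C1 = 5.
R2C4 = 7 − 4 = 3 completes the 7 down.
R1C1 = 14 − 5 = 9 completes the 14 down.
No cell is forced outright now. R2C2 can only be 1 or 2 (the digits allowed by both its 11 across and its 5 down). If R2C2 = 1: then R1C2 would have to be in {1,2,3,6,7,8} for the 22 across but in {4} for the 5 down — contradiction. So R2C2 = 2.
R1C2 = 5 − 2 = 3 completes the 5 down.
R1C3 = 22 − 16 = 6 completes the 22 across.
R2C3 = 11 − 10 = 1 completes the 11 across.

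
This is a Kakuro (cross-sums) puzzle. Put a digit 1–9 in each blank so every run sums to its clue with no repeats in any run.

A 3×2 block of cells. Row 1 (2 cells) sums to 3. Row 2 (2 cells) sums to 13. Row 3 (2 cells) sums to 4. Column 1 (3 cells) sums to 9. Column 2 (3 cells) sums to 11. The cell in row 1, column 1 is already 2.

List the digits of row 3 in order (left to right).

3 in 2 cells must be {1,2}; 4 in 2 cells must be {1,3}.
(1,2) = 3 − 2 = 1 completes the 3 across.
Given what's placed, (3,2) must be 3 to fit the 4 across and 11 down.
(2,2) = 11 − 4 = 7 completes the 11 down.
(3,1) = 4 − 3 = 1 completes the 4 across.
(2,1) = 13 − 7 = 6 completes the 13 across.

1 3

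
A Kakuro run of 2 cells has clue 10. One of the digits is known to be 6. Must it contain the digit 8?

No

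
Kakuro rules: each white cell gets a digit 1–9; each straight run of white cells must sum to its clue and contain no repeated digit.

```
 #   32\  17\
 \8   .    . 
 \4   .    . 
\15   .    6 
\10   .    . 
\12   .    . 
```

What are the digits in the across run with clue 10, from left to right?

4 in 2 cells must be {1,3}.
The 4 across and the 32 down share only 3, so R2C1 = 3.
R2C2 = 4 − 3 = 1 completes the 4 across.
R3C1 = 15 − 6 = 9 completes the 15 across.
No cell is forced outright now. R1C1 can only be 5 or 7 (the digits allowed by both its 8 across and its 32 down). If R1C1 = 7: then R1C2 would have to be in {1} for the 8 across but in {2,3,5} for the 17 down — contradiction. So R1C1 = 5.
R1C2 = 8 − 5 = 3 completes the 8 across.
R4C2 = 2: the only remaining digit allowed by both the 10 across and the 17 down.
R5C2 = 17 − 12 = 5 completes the 17 down.
R4C1 = 10 − 2 = 8 completes the 10 across.

8 2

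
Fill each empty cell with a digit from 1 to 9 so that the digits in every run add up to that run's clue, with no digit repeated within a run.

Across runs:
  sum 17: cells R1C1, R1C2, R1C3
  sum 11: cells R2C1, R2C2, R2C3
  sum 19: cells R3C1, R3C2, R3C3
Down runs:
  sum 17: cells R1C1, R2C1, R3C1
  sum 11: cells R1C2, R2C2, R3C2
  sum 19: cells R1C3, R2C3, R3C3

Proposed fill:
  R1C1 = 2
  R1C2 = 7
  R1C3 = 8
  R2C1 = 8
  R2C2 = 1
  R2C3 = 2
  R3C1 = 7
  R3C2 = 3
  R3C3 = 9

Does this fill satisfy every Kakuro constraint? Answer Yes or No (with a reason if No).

Across: 2+7+8=17; 8+1+2=11; 7+3+9=19. Down: 2+8+7=17; 7+1+3=11; 8+2+9=19. No digit repeats within any run.

Yes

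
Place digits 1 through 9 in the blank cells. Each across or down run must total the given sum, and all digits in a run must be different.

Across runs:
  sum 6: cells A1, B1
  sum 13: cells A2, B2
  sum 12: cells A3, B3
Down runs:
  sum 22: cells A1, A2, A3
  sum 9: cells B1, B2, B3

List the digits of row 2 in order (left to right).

The 6 across and the 22 down share only 5, so A1 = 5.
B1 = 6 − 5 = 1 completes the 6 across.
Nothing is forced directly, so branch on A2, whose candidates are 8 or 9. If A2 = 9: then B2 would have to be in {4} for the 13 across but in {2,3,5,6} for the 9 down — contradiction. So A2 = 8.
B2 = 13 − 8 = 5 completes the 13 across.
A3 = 22 − 13 = 9 completes the 22 down.
B3 = 12 − 9 = 3 completes the 12 across.

8 5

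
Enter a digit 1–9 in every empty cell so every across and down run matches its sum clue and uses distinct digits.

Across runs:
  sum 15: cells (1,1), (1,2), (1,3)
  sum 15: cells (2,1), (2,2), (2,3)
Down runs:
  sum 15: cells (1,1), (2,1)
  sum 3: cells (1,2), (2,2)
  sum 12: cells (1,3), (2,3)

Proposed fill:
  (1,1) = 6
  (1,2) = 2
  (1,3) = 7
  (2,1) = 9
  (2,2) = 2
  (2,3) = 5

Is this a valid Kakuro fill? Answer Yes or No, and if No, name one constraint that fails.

No — the down run (1,2)–(2,2) sums to 4, not 3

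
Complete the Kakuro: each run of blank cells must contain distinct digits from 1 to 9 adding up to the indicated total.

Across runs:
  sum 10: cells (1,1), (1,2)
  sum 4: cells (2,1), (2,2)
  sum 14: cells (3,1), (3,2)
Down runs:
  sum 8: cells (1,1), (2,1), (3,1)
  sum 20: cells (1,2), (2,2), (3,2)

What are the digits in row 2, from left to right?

1 3

4 in 2 cells must be {1,3}.
The 4 across and the 20 down share only 3, so (2,2) = 3.
The 14 across and the 8 down share only 5, so (3,1) = 5.
(3,2) = 14 − 5 = 9 completes the 14 across.
(1,2) = 20 − 12 = 8 completes the 20 down.
(2,1) = 4 − 3 = 1 completes the 4 across.
(1,1) = 10 − 8 = 2 completes the 10 across.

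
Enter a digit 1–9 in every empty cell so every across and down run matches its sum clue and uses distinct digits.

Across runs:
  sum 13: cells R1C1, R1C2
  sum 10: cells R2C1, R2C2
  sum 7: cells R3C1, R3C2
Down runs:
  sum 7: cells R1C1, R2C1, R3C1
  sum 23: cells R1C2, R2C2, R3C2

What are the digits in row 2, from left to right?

2 8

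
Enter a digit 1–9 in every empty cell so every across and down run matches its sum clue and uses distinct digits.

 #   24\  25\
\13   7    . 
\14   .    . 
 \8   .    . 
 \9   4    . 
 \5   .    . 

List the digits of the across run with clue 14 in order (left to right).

R1C2 = 13 − 7 = 6 completes the 13 across.
R4C2 = 9 − 4 = 5 completes the 9 across.
Nothing is forced directly, so branch on R2C2, whose candidates are 8 or 9. If R2C2 = 8: that forces R2C1 = 6, R3C2 = 2, R5C1 = 2, after which R5C2 would have to be in {3} for the 5 across but in {4} for the 25 down — contradiction. So R2C2 = 9.
R2C1 = 14 − 9 = 5 completes the 14 across.
Given what's placed, R5C1 must be 2 to fit the 5 across and 24 down.
R5C2 = 5 − 2 = 3 completes the 5 across.
R3C1 = 24 − 18 = 6 completes the 24 down.
R3C2 = 8 − 6 = 2 completes the 8 across.

5, 9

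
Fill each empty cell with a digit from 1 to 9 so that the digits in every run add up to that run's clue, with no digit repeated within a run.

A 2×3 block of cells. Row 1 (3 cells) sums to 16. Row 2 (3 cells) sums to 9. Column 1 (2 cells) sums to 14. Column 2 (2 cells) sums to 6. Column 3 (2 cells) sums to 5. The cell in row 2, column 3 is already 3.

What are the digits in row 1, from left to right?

9 5 2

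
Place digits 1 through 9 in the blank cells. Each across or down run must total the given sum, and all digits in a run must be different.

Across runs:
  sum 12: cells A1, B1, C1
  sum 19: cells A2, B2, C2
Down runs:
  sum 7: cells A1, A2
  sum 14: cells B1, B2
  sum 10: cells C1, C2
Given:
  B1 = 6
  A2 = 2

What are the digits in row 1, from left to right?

5, 6, 1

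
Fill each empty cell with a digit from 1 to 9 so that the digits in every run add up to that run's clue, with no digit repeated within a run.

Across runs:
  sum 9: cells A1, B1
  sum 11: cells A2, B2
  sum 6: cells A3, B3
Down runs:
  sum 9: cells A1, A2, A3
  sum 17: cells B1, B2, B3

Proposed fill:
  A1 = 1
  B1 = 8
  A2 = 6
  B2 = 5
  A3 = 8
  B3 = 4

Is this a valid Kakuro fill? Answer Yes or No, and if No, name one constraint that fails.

No — the down run A1–A3 sums to 15, not 9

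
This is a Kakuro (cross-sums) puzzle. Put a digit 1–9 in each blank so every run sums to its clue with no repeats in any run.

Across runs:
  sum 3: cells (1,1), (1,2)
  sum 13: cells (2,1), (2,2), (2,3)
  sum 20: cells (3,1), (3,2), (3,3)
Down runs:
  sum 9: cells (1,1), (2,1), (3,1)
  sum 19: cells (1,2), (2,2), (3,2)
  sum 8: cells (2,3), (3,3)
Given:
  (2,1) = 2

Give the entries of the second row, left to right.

2 8 3

3 in 2 cells must be {1,2}.
Given what's placed, (1,1) must be 1 to fit the 3 across and 9 down.
(1,2) = 3 − 1 = 2 completes the 3 across.
Given what's placed, (2,2) must be 8 to fit the 13 across and 19 down.
(2,3) = 13 − 10 = 3 completes the 13 across.
(3,1) = 9 − 3 = 6 completes the 9 down.
(3,2) = 19 − 10 = 9 completes the 19 down.
(3,3) = 20 − 15 = 5 completes the 20 across.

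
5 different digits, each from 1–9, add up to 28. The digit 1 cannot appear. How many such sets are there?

6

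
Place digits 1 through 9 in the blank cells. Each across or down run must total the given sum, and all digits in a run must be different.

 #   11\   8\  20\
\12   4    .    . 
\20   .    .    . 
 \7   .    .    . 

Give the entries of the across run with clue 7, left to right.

1, 2, 4

7 in 3 cells must be {1,2,4}.
Only 4 fits R3C3 under both its across sum 7 and down sum 20.
Given what's placed, R1C3 must be 7 to fit the 12 across and 20 down.
R2C3 = 20 − 11 = 9 completes the 20 down.
R1C2 = 12 − 11 = 1 completes the 12 across.
Given what's placed, R3C2 must be 2 to fit the 7 across and 8 down.
R2C2 = 8 − 3 = 5 completes the 8 down.
R3C1 = 7 − 6 = 1 completes the 7 across.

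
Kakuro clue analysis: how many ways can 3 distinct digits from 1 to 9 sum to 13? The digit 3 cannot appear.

4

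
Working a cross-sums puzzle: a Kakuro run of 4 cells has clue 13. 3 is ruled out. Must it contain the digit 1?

The only way to make 13 from 4 distinct digits under that restriction is {1,2,4,6}, which contains 1.

Yes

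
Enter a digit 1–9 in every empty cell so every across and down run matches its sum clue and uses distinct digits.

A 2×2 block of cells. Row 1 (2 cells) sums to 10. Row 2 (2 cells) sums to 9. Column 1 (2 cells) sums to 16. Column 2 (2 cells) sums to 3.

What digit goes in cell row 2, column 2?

2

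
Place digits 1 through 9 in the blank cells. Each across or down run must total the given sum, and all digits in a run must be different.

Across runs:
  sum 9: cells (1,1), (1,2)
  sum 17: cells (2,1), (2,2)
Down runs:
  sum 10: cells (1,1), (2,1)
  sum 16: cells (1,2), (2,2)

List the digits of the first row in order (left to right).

17 in 2 cells must be {8,9}; 16 in 2 cells must be {7,9}.
The 9 across and the 16 down share only 7, so (1,2) = 7.
(2,2) = 16 − 7 = 9 completes the 16 down.
(1,1) = 9 − 7 = 2 completes the 9 across.
(2,1) = 17 − 9 = 8 completes the 17 across.

2 7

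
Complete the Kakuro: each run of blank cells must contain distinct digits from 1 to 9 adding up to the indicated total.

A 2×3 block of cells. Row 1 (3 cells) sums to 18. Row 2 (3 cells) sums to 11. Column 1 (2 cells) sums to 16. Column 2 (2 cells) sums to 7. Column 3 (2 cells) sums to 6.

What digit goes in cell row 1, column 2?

16 in 2 cells must be {7,9}.
The 11 across and the 16 down share only 7, so (2,1) = 7.
Given what's placed, (2,3) must be 1 to fit the 11 across and 6 down.
(1,1) = 16 − 7 = 9 completes the 16 down.
(1,3) = 6 − 1 = 5 completes the 6 down.
(2,2) = 11 − 8 = 3 completes the 11 across.
(1,2) = 18 − 14 = 4 completes the 18 across.

4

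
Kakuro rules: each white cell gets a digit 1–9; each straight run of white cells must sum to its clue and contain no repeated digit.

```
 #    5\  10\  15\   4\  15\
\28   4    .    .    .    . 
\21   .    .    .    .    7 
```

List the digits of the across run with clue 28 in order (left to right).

4, 6, 9, 1, 8

4 in 2 cells must be {1,3}.
R1C5 = 15 − 7 = 8 completes the 15 down.
R2C1 = 5 − 4 = 1 completes the 5 down.
Given what's placed, R2C4 must be 3 to fit the 21 across and 4 down.
R1C4 = 4 − 3 = 1 completes the 4 down.
Nothing is forced directly, so branch on R2C3, whose candidates are 6 or 8. If R2C3 = 8: then R1C3 would have to be in {6,9} for the 28 across but in {7} for the 15 down — contradiction. So R2C3 = 6.
R1C3 = 15 − 6 = 9 completes the 15 down.
R2C2 = 21 − 17 = 4 completes the 21 across.
R1C2 = 28 − 22 = 6 completes the 28 across.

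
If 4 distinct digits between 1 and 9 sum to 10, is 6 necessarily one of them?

The only way to make 10 from 4 distinct digits is {1,2,3,4}, which does not contain 6.

No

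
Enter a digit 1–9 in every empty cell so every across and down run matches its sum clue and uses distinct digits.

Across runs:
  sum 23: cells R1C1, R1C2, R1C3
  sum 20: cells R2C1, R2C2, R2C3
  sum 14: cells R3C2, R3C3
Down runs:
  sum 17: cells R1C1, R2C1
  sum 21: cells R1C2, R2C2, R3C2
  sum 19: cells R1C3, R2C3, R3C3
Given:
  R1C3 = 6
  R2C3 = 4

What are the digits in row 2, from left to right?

9 7 4

23 in 3 cells must be {6,8,9}; 17 in 2 cells must be {8,9}.
R2C1 = 9: the only remaining digit allowed by both the 20 across and the 17 down.
R2C2 = 20 − 13 = 7 completes the 20 across.
R3C3 = 19 − 10 = 9 completes the 19 down.
R1C1 = 17 − 9 = 8 completes the 17 down.
R1C2 = 23 − 14 = 9 completes the 23 across.
R3C2 = 14 − 9 = 5 completes the 14 across.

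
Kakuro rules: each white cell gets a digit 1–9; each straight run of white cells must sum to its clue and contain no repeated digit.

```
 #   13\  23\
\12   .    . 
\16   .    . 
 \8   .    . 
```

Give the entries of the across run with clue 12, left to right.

4 8

16 in 2 cells must be {7,9}; 23 in 3 cells must be {6,8,9}.
The 16 across and the 23 down share only 9, so R2C2 = 9.
Given what's placed, R3C2 must be 6 to fit the 8 across and 23 down.
R1C2 = 23 − 15 = 8 completes the 23 down.
R2C1 = 16 − 9 = 7 completes the 16 across.
R3C1 = 8 − 6 = 2 completes the 8 across.
R1C1 = 12 − 8 = 4 completes the 12 across.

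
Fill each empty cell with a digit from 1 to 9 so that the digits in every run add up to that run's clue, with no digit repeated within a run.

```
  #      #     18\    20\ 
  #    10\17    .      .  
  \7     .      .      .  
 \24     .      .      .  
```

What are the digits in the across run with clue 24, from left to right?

8 9 7

17 in 2 cells must be {8,9}; 7 in 3 cells must be {1,2,4}; 24 in 3 cells must be {7,8,9}.
Only 4 fits R2C3 under both its across sum 7 and down sum 20.
Given what's placed, R1C3 must be 9 to fit the 17 across and 20 down.
R3C3 = 20 − 13 = 7 completes the 20 down.
R1C2 = 17 − 9 = 8 completes the 17 across.
R2C2 = 1: the only remaining digit allowed by both the 7 across and the 18 down.
R3C2 = 18 − 9 = 9 completes the 18 down.
R2C1 = 7 − 5 = 2 completes the 7 across.
R3C1 = 24 − 16 = 8 completes the 24 across.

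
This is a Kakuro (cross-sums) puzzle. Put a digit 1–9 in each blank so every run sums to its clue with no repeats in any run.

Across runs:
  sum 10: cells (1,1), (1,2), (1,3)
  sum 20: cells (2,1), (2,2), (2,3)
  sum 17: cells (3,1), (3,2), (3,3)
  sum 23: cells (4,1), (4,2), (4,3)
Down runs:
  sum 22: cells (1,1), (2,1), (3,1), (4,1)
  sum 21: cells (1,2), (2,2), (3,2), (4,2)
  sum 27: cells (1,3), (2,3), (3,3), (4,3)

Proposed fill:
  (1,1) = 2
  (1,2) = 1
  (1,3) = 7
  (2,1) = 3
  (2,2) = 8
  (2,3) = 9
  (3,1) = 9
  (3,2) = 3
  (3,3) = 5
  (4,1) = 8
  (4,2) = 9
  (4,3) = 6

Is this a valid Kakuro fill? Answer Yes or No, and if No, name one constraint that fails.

Yes

Across: 2+1+7=10; 3+8+9=20; 9+3+5=17; 8+9+6=23. Down: 2+3+9+8=22; 1+8+3+9=21; 7+9+5+6=27. No digit repeats within any run.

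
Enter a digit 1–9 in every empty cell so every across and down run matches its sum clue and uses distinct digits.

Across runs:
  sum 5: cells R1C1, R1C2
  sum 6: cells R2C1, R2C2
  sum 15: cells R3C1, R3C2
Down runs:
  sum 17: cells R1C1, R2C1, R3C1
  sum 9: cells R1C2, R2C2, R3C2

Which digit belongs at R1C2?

2

The 15 across and the 9 down share only 6, so R3C2 = 6.
R3C1 = 15 − 6 = 9 completes the 15 across.
Nothing is forced directly, so branch on R1C2, whose candidates are 1 or 2. If R1C2 = 1: then R1C1 would have to be in {4} for the 5 across but in {1,2,3,5,6,7} for the 17 down — contradiction. So R1C2 = 2.
R1C1 = 5 − 2 = 3 completes the 5 across.
R2C1 = 17 − 12 = 5 completes the 17 down.
R2C2 = 6 − 5 = 1 completes the 6 across.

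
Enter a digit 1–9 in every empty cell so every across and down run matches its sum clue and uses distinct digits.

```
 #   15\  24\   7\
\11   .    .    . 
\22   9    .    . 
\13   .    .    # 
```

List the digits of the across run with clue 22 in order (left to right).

24 in 3 cells must be {7,8,9}.
Nothing is forced directly, so branch on R2C3, whose candidates are 5 or 6. If R2C3 = 5: that forces R1C3 = 2, R2C2 = 8, after which R1C2 would have to be in {1,3,4,5,6,8} for the 11 across but in {7,9} for the 24 down — contradiction. So R2C3 = 6.
R1C3 = 7 − 6 = 1 completes the 7 down.
R2C2 = 22 − 15 = 7 completes the 22 across.
Given what's placed, R1C2 must be 8 to fit the 11 across and 24 down.
R3C2 = 24 − 15 = 9 completes the 24 down.
R1C1 = 11 − 9 = 2 completes the 11 across.
R3C1 = 13 − 9 = 4 completes the 13 across.

9 7 6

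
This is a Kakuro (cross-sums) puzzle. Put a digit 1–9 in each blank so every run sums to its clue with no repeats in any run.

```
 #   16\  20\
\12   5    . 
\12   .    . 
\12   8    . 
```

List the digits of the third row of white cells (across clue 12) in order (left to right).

8 4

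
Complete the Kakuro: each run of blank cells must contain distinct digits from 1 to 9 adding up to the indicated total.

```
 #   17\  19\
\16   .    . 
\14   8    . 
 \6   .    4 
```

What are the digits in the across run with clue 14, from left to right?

8, 6

16 in 2 cells must be {7,9}.
R1C1 = 7: the only remaining digit allowed by both the 16 across and the 17 down.
R1C2 = 16 − 7 = 9 completes the 16 across.
R2C2 = 14 − 8 = 6 completes the 14 across.
R3C1 = 6 − 4 = 2 completes the 6 across.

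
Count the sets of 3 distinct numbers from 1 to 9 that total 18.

3 distinct digits from 1–9 sum between 6 and 24.

7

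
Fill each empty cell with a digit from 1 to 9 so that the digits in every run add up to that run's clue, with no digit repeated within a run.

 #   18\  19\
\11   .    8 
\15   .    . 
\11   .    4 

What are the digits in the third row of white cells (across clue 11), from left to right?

R1C1 = 11 − 8 = 3 completes the 11 across.
R2C2 = 19 − 12 = 7 completes the 19 down.
R3C1 = 11 − 4 = 7 completes the 11 across.
R2C1 = 15 − 7 = 8 completes the 15 across.

7 4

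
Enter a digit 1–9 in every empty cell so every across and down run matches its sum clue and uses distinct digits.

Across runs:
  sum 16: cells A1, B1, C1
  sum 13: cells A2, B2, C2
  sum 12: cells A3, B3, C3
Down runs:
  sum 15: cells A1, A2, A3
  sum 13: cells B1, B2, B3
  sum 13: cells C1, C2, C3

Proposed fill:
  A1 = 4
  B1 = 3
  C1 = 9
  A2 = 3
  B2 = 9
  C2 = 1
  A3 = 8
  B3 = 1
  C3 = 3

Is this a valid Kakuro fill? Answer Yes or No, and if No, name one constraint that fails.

Across: 4+3+9=16; 3+9+1=13; 8+1+3=12. Down: 4+3+8=15; 3+9+1=13; 9+1+3=13. No digit repeats within any run.

Yes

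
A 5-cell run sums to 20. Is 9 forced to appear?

No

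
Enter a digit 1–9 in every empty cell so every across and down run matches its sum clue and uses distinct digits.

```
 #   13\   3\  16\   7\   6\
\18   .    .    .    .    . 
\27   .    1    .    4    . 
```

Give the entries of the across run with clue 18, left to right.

3 in 2 cells must be {1,2}; 16 in 2 cells must be {7,9}.
R1C2 = 3 − 1 = 2 completes the 3 down.
Given what's placed, R1C3 must be 7 to fit the 18 across and 16 down.
R1C4 = 7 − 4 = 3 completes the 7 down.
R2C3 = 16 − 7 = 9 completes the 16 down.
R2C5 = 5: the only remaining digit allowed by both the 27 across and the 6 down.
Given what's placed, R1C1 must be 5 to fit the 18 across and 13 down.
R1C5 = 18 − 17 = 1 completes the 18 across.

5 2 7 3 1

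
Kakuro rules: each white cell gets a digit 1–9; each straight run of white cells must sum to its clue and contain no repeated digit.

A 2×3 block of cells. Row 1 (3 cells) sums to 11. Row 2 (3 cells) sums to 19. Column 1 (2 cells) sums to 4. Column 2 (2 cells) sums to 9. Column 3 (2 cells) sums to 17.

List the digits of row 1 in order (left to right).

1 2 8

4 in 2 cells must be {1,3}; 17 in 2 cells must be {8,9}.
The 11 across and the 17 down share only 8, so (1,3) = 8.
The 19 across and the 4 down share only 3, so (2,1) = 3.
(2,2) = 7: the only remaining digit allowed by both the 19 across and the 9 down.
(2,3) = 19 − 10 = 9 completes the 19 across.
(1,1) = 4 − 3 = 1 completes the 4 down.
(1,2) = 11 − 9 = 2 completes the 11 across.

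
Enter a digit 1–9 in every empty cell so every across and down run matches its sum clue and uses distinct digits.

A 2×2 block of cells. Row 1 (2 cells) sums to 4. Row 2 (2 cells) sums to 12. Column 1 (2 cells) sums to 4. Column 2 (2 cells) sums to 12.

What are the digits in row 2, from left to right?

4 in 2 cells must be {1,3}.
The 4 across and the 12 down share only 3, so (1,2) = 3.
The 12 across and the 4 down share only 3, so (2,1) = 3.
(2,2) = 12 − 3 = 9 completes the 12 across.
(1,1) = 4 − 3 = 1 completes the 4 across.

3, 9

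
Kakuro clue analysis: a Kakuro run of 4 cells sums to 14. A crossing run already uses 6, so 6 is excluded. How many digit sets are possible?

3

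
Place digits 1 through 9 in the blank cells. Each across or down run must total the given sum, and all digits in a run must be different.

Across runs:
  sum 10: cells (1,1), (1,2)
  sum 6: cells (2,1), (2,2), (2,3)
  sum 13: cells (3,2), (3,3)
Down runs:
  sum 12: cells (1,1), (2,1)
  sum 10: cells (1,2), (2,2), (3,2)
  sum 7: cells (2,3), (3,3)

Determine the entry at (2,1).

3

6 in 3 cells must be {1,2,3}.
The 6 across and the 12 down share only 3, so (2,1) = 3.
(1,1) = 12 − 3 = 9 completes the 12 down.
(1,2) = 10 − 9 = 1 completes the 10 across.
(2,2) = 2: the only remaining digit allowed by both the 6 across and the 10 down.
(2,3) = 6 − 5 = 1 completes the 6 across.
(3,2) = 10 − 3 = 7 completes the 10 down.
(3,3) = 13 − 7 = 6 completes the 13 across.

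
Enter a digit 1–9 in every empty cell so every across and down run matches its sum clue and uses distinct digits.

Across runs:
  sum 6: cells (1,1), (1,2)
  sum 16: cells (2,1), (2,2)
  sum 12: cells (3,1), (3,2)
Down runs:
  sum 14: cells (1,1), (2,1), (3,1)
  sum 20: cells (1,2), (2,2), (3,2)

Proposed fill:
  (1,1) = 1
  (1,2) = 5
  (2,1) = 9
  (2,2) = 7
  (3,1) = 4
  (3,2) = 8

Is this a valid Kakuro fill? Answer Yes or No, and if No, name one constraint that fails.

Yes

Across: 1+5=6; 9+7=16; 4+8=12. Down: 1+9+4=14; 5+7+8=20. No digit repeats within any run.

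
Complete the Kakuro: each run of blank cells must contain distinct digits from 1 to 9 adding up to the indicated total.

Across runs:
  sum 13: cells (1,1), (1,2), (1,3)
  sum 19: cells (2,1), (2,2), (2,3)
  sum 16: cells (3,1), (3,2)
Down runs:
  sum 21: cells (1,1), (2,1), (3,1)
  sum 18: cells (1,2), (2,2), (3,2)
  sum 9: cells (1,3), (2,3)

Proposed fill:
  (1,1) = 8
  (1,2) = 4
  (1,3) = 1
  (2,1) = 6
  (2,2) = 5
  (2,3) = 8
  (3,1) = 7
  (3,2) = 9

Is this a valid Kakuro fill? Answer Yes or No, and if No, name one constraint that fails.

Across: 8+4+1=13; 6+5+8=19; 7+9=16. Down: 8+6+7=21; 4+5+9=18; 1+8=9. No digit repeats within any run.

Yes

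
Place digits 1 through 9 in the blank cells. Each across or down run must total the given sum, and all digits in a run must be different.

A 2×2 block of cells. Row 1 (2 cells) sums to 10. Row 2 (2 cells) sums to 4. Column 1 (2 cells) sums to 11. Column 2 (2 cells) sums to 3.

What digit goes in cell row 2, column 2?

1

4 in 2 cells must be {1,3}; 3 in 2 cells must be {1,2}.
The 4 across and the 11 down share only 3, so (2,1) = 3.
(2,2) = 4 − 3 = 1 completes the 4 across.
(1,1) = 11 − 3 = 8 completes the 11 down.
(1,2) = 10 − 8 = 2 completes the 10 across.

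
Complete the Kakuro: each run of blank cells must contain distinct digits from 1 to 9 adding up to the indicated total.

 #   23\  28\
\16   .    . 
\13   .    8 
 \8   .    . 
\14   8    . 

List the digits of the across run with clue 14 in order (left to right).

8 6

16 in 2 cells must be {7,9}.
R2C1 = 13 − 8 = 5 completes the 13 across.
R4C2 = 14 − 8 = 6 completes the 14 across.
R1C2 = 9: the only remaining digit allowed by both the 16 across and the 28 down.
R3C2 = 28 − 23 = 5 completes the 28 down.
R1C1 = 16 − 9 = 7 completes the 16 across.
R3C1 = 8 − 5 = 3 completes the 8 across.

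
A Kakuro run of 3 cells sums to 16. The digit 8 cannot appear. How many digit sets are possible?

5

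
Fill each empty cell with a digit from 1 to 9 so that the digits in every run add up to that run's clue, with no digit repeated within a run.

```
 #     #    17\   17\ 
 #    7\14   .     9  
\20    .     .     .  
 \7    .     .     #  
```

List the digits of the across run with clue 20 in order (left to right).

17 in 2 cells must be {8,9}.
R1C2 = 14 − 9 = 5 completes the 14 across.
R2C3 = 17 − 9 = 8 completes the 17 down.
No cell is forced outright now. R2C1 can only be 3 or 5 (the digits allowed by both its 20 across and its 7 down). If R2C1 = 5: then R2C2 would have to be in {7} for the 20 across but in {3,4,8,9} for the 17 down — contradiction. So R2C1 = 3.
R2C2 = 20 − 11 = 9 completes the 20 across.
R3C1 = 7 − 3 = 4 completes the 7 down.
R3C2 = 7 − 4 = 3 completes the 7 across.

3, 9, 8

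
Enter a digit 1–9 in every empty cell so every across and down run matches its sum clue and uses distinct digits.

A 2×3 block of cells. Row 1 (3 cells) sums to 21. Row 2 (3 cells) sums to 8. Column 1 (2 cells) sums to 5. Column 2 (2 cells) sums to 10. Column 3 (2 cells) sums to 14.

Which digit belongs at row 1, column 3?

The 21 across and the 5 down share only 4, so (1,1) = 4.
(2,1) = 5 − 4 = 1 completes the 5 down.
Given what's placed, (2,3) must be 5 to fit the 8 across and 14 down.
(1,3) = 14 − 5 = 9 completes the 14 down.
(2,2) = 8 − 6 = 2 completes the 8 across.
(1,2) = 21 − 13 = 8 completes the 21 across.

9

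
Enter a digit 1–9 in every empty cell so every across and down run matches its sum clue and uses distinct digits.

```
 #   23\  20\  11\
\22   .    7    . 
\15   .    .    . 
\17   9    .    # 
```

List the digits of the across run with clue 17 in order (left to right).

17 in 2 cells must be {8,9}; 23 in 3 cells must be {6,8,9}.
R1C1 = 6: the only remaining digit allowed by both the 22 across and the 23 down.
R1C3 = 22 − 13 = 9 completes the 22 across.
R2C1 = 23 − 15 = 8 completes the 23 down.
R2C3 = 11 − 9 = 2 completes the 11 down.
R3C2 = 17 − 9 = 8 completes the 17 across.
R2C2 = 15 − 10 = 5 completes the 15 across.

9 8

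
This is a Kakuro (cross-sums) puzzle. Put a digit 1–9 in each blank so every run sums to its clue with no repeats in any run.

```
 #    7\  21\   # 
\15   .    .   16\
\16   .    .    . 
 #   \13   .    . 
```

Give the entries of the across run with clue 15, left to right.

6, 9

16 in 2 cells must be {7,9}.
The 15 across and the 7 down share only 6, so R1C1 = 6.
R1C2 = 15 − 6 = 9 completes the 15 across.
R2C1 = 7 − 6 = 1 completes the 7 down.
No cell is forced outright now. R2C2 can only be 7 or 8 (the digits allowed by both its 16 across and its 21 down). If R2C2 = 7: then R2C3 would have to be in {8} for the 16 across but in {7,9} for the 16 down — contradiction. So R2C2 = 8.
R2C3 = 16 − 9 = 7 completes the 16 across.
R3C2 = 21 − 17 = 4 completes the 21 down.
R3C3 = 13 − 4 = 9 completes the 13 across.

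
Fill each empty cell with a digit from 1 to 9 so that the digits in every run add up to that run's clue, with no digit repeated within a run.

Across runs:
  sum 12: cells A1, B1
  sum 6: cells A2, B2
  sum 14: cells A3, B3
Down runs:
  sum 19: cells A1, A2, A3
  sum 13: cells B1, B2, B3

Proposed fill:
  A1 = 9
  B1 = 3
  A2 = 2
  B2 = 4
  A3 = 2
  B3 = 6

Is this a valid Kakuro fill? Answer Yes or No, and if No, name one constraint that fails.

No — the across run A3–B3 sums to 8, not 14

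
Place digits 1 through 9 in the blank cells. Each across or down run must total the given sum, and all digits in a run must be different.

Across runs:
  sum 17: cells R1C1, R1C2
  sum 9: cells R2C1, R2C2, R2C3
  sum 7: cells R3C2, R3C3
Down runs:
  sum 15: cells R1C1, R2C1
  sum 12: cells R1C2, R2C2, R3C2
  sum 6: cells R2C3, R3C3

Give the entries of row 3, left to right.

3, 4

17 in 2 cells must be {8,9}.
The 9 across and the 15 down share only 6, so R2C1 = 6.
R1C1 = 15 − 6 = 9 completes the 15 down.
R1C2 = 17 − 9 = 8 completes the 17 across.
R2C2 = 1: the only remaining digit allowed by both the 9 across and the 12 down.
R2C3 = 9 − 7 = 2 completes the 9 across.
R3C2 = 12 − 9 = 3 completes the 12 down.
R3C3 = 7 − 3 = 4 completes the 7 across.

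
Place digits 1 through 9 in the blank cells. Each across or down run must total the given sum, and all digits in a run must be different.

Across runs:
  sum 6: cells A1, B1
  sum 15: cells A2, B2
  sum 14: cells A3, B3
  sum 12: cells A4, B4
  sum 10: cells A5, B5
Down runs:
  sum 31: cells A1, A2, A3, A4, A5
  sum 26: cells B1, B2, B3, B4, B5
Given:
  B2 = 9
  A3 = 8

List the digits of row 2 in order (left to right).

6, 9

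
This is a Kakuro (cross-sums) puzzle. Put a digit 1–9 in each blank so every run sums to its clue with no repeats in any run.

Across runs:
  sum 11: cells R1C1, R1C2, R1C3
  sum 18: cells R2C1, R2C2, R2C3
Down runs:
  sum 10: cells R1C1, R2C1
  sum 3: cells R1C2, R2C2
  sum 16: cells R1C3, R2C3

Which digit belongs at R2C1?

3 in 2 cells must be {1,2}; 16 in 2 cells must be {7,9}.
The 11 across and the 16 down share only 7, so R1C3 = 7.
R2C3 = 16 − 7 = 9 completes the 16 down.
Given what's placed, R1C2 must be 1 to fit the 11 across and 3 down.
R2C2 = 3 − 1 = 2 completes the 3 down.
R1C1 = 11 − 8 = 3 completes the 11 across.
R2C1 = 18 − 11 = 7 completes the 18 across.

7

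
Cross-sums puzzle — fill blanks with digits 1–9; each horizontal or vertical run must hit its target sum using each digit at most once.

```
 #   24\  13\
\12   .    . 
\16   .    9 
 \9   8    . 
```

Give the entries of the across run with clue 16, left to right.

7 9

16 in 2 cells must be {7,9}; 24 in 3 cells must be {7,8,9}.
R1C2 = 3: the only remaining digit allowed by both the 12 across and the 13 down.
R2C1 = 16 − 9 = 7 completes the 16 across.
R3C2 = 9 − 8 = 1 completes the 9 across.
R1C1 = 12 − 3 = 9 completes the 12 across.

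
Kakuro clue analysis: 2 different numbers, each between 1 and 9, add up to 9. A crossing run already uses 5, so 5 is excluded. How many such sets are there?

3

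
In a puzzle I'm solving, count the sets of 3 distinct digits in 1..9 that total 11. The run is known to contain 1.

3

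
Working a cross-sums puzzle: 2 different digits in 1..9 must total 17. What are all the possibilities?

{8,9}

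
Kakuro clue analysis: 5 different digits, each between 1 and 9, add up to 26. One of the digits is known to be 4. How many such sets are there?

6

5 distinct digits from 1–9 sum between 15 and 35.
Keeping only sets containing 4.
Enumerating: {1,4,5,7,9}, {1,4,6,7,8}, {2,3,4,8,9}, {2,4,5,6,9}, {2,4,5,7,8}, {3,4,5,6,8}.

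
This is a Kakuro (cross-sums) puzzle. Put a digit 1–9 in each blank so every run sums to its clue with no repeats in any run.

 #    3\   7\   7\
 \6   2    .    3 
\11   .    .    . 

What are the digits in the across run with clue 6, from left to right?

6 in 3 cells must be {1,2,3}; 3 in 2 cells must be {1,2}.
R1C2 = 6 − 5 = 1 completes the 6 across.
R2C1 = 3 − 2 = 1 completes the 3 down.
R2C2 = 7 − 1 = 6 completes the 7 down.
R2C3 = 11 − 7 = 4 completes the 11 across.

2 1 3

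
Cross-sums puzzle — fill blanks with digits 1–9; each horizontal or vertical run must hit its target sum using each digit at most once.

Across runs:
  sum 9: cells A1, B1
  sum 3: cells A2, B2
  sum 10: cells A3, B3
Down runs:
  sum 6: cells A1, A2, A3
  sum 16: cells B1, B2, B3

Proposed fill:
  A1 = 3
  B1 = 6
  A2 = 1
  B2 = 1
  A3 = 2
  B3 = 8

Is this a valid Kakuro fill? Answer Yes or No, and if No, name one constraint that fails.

No — the across run A2–B2 sums to 2, not 3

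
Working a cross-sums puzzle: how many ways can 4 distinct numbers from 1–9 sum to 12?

2

4 distinct digits from 1–9 sum between 10 and 30.
Enumerating: {1,2,3,6}, {1,2,4,5}.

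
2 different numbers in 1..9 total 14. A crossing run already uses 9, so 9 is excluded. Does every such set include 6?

The only way to make 14 from 2 distinct digits under that restriction is {6,8}, which contains 6.

Yes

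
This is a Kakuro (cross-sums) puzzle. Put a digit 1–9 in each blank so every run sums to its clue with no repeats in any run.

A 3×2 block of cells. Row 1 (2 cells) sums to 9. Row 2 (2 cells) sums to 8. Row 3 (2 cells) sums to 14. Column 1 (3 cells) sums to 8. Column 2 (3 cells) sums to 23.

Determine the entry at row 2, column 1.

2

23 in 3 cells must be {6,8,9}.
The 8 across and the 23 down share only 6, so (2,2) = 6.
The 14 across and the 8 down share only 5, so (3,1) = 5.
(3,2) = 14 − 5 = 9 completes the 14 across.
(1,2) = 23 − 15 = 8 completes the 23 down.
(2,1) = 8 − 6 = 2 completes the 8 across.
(1,1) = 9 − 8 = 1 completes the 9 across.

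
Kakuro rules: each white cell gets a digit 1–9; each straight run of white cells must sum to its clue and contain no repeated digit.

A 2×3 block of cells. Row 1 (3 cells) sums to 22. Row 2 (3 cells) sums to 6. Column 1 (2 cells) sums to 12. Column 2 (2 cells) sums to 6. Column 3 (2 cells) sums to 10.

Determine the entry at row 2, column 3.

2

6 in 3 cells must be {1,2,3}.
The 22 across and the 6 down share only 5, so (1,2) = 5.
The 6 across and the 12 down share only 3, so (2,1) = 3.
(2,2) = 6 − 5 = 1 completes the 6 down.
(2,3) = 6 − 4 = 2 completes the 6 across.
(1,1) = 12 − 3 = 9 completes the 12 down.
(1,3) = 22 − 14 = 8 completes the 22 across.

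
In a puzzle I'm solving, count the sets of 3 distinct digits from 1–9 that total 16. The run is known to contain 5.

3

3 distinct digits from 1–9 sum between 6 and 24.
Keeping only sets containing 5.
Enumerating: {2,5,9}, {3,5,8}, {4,5,7}.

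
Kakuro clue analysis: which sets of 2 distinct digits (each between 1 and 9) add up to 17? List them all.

{8,9}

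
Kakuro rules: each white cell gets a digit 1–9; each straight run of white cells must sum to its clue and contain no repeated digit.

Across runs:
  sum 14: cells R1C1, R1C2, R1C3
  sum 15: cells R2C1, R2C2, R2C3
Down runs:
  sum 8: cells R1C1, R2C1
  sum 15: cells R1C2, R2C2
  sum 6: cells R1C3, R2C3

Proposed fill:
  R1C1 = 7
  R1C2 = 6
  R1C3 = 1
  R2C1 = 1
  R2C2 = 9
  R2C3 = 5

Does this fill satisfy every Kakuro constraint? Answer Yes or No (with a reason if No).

Across: 7+6+1=14; 1+9+5=15. Down: 7+1=8; 6+9=15; 1+5=6. No digit repeats within any run.

Yes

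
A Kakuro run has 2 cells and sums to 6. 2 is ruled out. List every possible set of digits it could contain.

{1,5}

2 distinct digits from 1–9 sum between 3 and 17.
Dropping sets that contain 2.
Only one set works: {1,5}.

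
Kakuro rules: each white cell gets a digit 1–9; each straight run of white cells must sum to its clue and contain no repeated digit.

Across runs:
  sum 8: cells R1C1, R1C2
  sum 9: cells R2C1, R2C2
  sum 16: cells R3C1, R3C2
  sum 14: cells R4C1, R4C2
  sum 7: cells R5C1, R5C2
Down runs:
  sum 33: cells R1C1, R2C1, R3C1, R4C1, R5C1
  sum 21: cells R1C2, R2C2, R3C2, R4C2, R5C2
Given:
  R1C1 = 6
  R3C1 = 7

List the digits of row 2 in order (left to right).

8 1

16 in 2 cells must be {7,9}.
R1C2 = 8 − 6 = 2 completes the 8 across.
R3C2 = 16 − 7 = 9 completes the 16 across.
R5C1 = 3: the only remaining digit allowed by both the 7 across and the 33 down.
R5C2 = 7 − 3 = 4 completes the 7 across.
R2C1 = 8: the only remaining digit allowed by both the 9 across and the 33 down.
R2C2 = 9 − 8 = 1 completes the 9 across.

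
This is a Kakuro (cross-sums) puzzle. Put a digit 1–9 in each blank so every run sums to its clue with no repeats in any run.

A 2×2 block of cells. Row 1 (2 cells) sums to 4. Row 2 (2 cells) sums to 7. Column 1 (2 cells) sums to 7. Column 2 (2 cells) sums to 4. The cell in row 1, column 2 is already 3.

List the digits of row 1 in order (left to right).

4 in 2 cells must be {1,3}.
(1,1) = 4 − 3 = 1 completes the 4 across.
(2,1) = 7 − 1 = 6 completes the 7 down.
(2,2) = 7 − 6 = 1 completes the 7 across.

1 3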